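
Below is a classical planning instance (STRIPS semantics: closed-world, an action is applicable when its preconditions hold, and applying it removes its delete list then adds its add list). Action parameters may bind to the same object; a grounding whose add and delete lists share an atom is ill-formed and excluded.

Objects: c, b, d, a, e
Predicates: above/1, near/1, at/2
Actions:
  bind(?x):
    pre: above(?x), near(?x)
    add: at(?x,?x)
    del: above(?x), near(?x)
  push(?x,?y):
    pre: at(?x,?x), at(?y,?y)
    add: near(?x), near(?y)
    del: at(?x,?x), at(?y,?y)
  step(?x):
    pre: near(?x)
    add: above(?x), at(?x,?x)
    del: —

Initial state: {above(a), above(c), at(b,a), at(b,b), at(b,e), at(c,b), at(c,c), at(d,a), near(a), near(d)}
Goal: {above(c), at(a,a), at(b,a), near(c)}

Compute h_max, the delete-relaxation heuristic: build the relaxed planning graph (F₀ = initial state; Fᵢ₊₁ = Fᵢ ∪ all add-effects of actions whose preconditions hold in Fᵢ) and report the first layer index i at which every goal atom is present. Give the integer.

F0 = init (10 atoms)
F1 = F0 ∪ {above(d), at(a,a), at(d,d), near(b), near(c)}  (15 atoms)
goal ⊆ F1  ⇒  h_max = 1

1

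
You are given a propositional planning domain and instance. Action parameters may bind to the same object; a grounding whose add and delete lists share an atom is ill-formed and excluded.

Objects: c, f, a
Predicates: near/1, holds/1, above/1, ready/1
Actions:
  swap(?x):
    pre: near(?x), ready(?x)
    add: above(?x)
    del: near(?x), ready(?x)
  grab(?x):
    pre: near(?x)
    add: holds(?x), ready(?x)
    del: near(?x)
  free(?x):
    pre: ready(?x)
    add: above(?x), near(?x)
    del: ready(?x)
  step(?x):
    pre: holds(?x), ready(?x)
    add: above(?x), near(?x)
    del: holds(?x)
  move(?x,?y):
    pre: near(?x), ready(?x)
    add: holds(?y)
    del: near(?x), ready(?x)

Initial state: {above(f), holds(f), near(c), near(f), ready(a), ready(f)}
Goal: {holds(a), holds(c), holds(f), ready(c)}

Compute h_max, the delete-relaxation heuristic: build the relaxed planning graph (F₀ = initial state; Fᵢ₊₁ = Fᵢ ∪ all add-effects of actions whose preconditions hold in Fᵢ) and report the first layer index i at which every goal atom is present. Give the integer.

1

F0 = init (6 atoms)
F1 = F0 ∪ {above(a), holds(a), holds(c), near(a), ready(c)}  (11 atoms)
goal ⊆ F1  ⇒  h_max = 1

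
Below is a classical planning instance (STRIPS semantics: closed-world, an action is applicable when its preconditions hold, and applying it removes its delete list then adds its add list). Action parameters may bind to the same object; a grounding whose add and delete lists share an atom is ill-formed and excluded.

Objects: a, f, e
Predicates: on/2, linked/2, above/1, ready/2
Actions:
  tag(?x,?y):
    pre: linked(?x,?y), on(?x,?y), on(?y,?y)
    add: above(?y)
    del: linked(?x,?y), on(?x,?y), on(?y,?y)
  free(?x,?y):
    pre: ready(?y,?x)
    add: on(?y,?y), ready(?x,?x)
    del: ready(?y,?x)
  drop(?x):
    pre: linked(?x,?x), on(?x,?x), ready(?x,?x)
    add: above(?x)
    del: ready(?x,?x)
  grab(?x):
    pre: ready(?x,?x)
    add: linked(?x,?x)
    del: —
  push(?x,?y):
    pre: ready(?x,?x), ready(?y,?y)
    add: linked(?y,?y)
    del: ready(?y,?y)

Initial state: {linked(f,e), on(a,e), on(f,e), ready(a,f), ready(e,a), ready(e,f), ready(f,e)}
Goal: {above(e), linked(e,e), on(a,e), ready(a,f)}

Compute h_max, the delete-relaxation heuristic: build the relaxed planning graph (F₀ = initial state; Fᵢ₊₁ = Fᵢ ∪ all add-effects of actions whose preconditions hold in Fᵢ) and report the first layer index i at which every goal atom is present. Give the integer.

2

F0 = init (7 atoms)
F1 = F0 ∪ {on(a,a), on(e,e), on(f,f), ready(a,a), ready(e,e), ready(f,f)}  (13 atoms)
F2 = F1 ∪ {above(e), linked(a,a), linked(e,e), linked(f,f)}  (17 atoms)
goal ⊆ F2  ⇒  h_max = 2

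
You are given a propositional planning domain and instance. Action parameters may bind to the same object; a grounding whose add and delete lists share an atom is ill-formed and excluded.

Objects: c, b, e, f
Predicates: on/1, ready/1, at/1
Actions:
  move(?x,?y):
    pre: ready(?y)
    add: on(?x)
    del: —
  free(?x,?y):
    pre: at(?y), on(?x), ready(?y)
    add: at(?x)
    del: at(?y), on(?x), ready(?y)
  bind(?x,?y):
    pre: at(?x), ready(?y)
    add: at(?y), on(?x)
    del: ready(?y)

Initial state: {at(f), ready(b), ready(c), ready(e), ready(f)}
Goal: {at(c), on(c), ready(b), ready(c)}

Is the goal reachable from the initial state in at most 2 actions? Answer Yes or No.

No

1. move(c,c)  →  {at(f), on(c), ready(b), ready(c), ready(e), ready(f)}
2. free(c,f)  →  {at(c), ready(b), ready(c), ready(e)}
3. move(c,c)  →  {at(c), on(c), ready(b), ready(c), ready(e)}
optimal plan length = 3; 3 > 2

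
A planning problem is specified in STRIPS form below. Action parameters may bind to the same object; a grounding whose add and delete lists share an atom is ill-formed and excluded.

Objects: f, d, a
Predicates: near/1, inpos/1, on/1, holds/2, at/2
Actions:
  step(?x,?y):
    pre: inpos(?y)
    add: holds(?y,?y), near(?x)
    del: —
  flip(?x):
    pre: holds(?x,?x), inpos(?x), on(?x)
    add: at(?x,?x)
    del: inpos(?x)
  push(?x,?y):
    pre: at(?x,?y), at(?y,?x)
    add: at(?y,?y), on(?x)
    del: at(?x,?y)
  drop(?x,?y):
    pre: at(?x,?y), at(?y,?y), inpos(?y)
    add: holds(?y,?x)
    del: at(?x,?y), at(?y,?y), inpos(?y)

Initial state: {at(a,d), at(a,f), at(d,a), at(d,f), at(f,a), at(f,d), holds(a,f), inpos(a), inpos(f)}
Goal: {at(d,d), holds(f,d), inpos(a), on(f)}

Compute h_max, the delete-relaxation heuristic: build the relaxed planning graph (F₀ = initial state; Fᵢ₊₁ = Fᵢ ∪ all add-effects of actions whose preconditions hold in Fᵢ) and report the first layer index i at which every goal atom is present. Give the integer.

F0 = init (9 atoms)
F1 = F0 ∪ {at(a,a), at(d,d), at(f,f), holds(a,a), holds(f,f), near(a), near(d), near(f), on(a), on(d), on(f)}  (20 atoms)
F2 = F1 ∪ {holds(a,d), holds(f,a), holds(f,d)}  (23 atoms)
goal ⊆ F2  ⇒  h_max = 2

2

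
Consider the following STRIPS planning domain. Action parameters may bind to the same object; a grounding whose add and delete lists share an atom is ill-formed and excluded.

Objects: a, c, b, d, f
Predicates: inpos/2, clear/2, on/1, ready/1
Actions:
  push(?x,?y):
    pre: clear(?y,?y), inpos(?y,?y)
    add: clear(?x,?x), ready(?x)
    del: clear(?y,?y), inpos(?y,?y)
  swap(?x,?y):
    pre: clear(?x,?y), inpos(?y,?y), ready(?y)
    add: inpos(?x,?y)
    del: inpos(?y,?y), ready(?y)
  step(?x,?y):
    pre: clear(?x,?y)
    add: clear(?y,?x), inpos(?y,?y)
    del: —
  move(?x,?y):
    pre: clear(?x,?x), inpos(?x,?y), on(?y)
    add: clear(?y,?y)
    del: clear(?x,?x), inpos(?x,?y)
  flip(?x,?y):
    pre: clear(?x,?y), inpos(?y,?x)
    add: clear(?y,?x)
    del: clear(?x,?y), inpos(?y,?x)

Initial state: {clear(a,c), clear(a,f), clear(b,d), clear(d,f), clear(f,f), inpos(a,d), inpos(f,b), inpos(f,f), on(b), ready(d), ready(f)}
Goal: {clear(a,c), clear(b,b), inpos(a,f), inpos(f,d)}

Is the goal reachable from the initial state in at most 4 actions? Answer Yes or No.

No

1. push(b,f)  →  {clear(a,c), clear(a,f), clear(b,b), clear(b,d), clear(d,f), inpos(a,d), inpos(f,b), on(b), ready(b), ready(d), ready(f)}
2. step(b,d)  →  {clear(a,c), clear(a,f), clear(b,b), clear(b,d), clear(d,b), clear(d,f), inpos(a,d), inpos(d,d), inpos(f,b), on(b), ready(b), ready(d), ready(f)}
3. step(d,f)  →  {clear(a,c), clear(a,f), clear(b,b), clear(b,d), clear(d,b), clear(d,f), clear(f,d), inpos(a,d), inpos(d,d), inpos(f,b), inpos(f,f), on(b), ready(b), ready(d), ready(f)}
4. swap(a,f)  →  {clear(a,c), clear(a,f), clear(b,b), clear(b,d), clear(d,b), clear(d,f), clear(f,d), inpos(a,d), inpos(a,f), inpos(d,d), inpos(f,b), on(b), ready(b), ready(d)}
5. swap(f,d)  →  {clear(a,c), clear(a,f), clear(b,b), clear(b,d), clear(d,b), clear(d,f), clear(f,d), inpos(a,d), inpos(a,f), inpos(f,b), inpos(f,d), on(b), ready(b)}
optimal plan length = 5; 5 > 4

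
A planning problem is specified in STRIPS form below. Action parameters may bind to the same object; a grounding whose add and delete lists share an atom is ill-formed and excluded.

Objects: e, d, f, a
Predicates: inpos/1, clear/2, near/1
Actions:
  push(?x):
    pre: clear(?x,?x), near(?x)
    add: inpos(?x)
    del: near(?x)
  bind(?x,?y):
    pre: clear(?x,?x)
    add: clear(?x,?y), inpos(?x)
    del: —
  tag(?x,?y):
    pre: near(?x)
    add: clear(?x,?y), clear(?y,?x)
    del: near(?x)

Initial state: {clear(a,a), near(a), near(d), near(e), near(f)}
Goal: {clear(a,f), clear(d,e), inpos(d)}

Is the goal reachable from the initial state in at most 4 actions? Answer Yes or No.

Yes

1. bind(a,f)  →  {clear(a,a), clear(a,f), inpos(a), near(a), near(d), near(e), near(f)}
2. tag(d,d)  →  {clear(a,a), clear(a,f), clear(d,d), inpos(a), near(a), near(e), near(f)}
3. bind(d,e)  →  {clear(a,a), clear(a,f), clear(d,d), clear(d,e), inpos(a), inpos(d), near(a), near(e), near(f)}
optimal plan length = 3; 3 ≤ 4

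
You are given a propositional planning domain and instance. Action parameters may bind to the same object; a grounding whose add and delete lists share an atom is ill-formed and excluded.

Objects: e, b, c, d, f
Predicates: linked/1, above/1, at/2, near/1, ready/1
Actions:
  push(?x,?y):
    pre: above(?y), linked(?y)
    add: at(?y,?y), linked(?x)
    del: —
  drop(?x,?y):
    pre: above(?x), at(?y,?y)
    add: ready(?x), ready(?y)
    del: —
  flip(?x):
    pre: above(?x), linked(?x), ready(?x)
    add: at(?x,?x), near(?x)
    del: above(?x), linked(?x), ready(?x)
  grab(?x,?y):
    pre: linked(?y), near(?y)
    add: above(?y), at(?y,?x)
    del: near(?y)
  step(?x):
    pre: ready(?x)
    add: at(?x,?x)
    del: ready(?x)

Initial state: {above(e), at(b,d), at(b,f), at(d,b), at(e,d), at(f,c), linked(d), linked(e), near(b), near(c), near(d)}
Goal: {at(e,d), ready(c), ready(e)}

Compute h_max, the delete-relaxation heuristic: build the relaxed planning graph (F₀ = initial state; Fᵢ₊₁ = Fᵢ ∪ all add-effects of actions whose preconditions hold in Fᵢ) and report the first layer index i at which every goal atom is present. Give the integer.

3

F0 = init (11 atoms)
F1 = F0 ∪ {above(d), at(d,c), at(d,d), at(d,e), at(d,f), at(e,e), linked(b), linked(c), linked(f)}  (20 atoms)
F2 = F1 ∪ {above(b), above(c), at(b,b), at(b,c), at(b,e), at(c,b), at(c,c), at(c,d), at(c,e), at(c,f), ready(d), ready(e)}  (32 atoms)
F3 = F2 ∪ {near(e), ready(b), ready(c)}  (35 atoms)
goal ⊆ F3  ⇒  h_max = 3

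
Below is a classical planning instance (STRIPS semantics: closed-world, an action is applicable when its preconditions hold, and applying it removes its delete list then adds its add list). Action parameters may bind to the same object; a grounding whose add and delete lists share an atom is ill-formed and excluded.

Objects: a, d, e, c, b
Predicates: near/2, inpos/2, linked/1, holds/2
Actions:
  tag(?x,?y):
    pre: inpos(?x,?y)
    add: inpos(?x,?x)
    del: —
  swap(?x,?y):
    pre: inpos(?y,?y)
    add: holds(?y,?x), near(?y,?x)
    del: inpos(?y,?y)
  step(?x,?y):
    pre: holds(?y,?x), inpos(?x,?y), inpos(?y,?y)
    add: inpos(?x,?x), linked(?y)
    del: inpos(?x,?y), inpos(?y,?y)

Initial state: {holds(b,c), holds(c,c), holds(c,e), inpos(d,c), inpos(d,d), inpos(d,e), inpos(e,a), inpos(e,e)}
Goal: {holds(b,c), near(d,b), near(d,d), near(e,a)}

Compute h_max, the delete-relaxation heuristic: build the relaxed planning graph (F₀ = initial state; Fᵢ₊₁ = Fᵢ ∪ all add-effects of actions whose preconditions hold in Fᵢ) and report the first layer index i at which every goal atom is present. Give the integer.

1

F0 = init (8 atoms)
F1 = F0 ∪ {holds(d,a), holds(d,b), holds(d,c), holds(d,d), holds(d,e), holds(e,a), holds(e,b), holds(e,c), holds(e,d), holds(e,e), near(d,a), near(d,b), near(d,c), near(d,d), near(d,e), near(e,a), near(e,b), near(e,c), near(e,d), near(e,e)}  (28 atoms)
goal ⊆ F1  ⇒  h_max = 1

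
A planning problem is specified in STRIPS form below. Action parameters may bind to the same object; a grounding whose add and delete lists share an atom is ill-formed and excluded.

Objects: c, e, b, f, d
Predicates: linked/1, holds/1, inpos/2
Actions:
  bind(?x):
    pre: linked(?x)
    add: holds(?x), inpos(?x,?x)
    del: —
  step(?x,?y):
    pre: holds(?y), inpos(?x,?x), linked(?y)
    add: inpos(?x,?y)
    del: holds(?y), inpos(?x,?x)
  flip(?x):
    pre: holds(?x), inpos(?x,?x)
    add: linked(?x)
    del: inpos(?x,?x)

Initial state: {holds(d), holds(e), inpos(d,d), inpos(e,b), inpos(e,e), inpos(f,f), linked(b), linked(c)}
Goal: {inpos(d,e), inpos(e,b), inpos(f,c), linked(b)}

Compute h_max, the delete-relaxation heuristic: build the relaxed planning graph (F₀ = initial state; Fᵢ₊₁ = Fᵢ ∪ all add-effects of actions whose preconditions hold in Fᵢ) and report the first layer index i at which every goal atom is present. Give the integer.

F0 = init (8 atoms)
F1 = F0 ∪ {holds(b), holds(c), inpos(b,b), inpos(c,c), linked(d), linked(e)}  (14 atoms)
F2 = F1 ∪ {inpos(b,c), inpos(b,d), inpos(b,e), inpos(c,b), inpos(c,d), inpos(c,e), inpos(d,b), inpos(d,c), inpos(d,e), inpos(e,c), inpos(e,d), inpos(f,b), inpos(f,c), inpos(f,d), inpos(f,e)}  (29 atoms)
goal ⊆ F2  ⇒  h_max = 2

2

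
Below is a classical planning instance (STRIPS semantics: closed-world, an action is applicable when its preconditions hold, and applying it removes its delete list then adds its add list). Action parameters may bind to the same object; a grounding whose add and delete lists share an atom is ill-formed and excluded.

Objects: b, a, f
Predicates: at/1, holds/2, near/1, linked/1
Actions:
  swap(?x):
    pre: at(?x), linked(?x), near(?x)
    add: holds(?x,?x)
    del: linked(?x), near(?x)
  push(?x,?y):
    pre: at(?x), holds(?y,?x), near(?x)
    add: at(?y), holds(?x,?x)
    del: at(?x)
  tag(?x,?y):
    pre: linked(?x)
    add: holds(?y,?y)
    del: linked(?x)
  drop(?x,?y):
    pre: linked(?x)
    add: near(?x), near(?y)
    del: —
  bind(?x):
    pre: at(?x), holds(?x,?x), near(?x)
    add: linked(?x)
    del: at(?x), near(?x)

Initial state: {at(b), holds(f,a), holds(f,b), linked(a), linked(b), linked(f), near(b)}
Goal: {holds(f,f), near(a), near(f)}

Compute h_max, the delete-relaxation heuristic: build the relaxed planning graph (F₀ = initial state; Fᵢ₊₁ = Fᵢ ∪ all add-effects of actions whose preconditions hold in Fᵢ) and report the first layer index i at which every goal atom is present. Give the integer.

1

F0 = init (7 atoms)
F1 = F0 ∪ {at(f), holds(a,a), holds(b,b), holds(f,f), near(a), near(f)}  (13 atoms)
goal ⊆ F1  ⇒  h_max = 1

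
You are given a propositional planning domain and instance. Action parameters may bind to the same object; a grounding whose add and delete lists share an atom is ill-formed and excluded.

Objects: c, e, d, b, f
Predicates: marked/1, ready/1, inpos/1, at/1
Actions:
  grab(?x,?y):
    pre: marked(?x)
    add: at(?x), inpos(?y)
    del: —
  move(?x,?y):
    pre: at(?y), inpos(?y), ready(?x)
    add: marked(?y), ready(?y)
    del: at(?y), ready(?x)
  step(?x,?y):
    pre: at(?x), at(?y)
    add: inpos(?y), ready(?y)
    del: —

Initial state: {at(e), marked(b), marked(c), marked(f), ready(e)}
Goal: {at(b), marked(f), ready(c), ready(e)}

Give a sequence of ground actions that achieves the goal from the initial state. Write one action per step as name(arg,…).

1. grab(c,c)  →  {at(c), at(e), inpos(c), marked(b), marked(c), marked(f), ready(e)}
2. grab(b,c)  →  {at(b), at(c), at(e), inpos(c), marked(b), marked(c), marked(f), ready(e)}
3. step(c,c)  →  {at(b), at(c), at(e), inpos(c), marked(b), marked(c), marked(f), ready(c), ready(e)}

grab(c,c); grab(b,c); step(c,c)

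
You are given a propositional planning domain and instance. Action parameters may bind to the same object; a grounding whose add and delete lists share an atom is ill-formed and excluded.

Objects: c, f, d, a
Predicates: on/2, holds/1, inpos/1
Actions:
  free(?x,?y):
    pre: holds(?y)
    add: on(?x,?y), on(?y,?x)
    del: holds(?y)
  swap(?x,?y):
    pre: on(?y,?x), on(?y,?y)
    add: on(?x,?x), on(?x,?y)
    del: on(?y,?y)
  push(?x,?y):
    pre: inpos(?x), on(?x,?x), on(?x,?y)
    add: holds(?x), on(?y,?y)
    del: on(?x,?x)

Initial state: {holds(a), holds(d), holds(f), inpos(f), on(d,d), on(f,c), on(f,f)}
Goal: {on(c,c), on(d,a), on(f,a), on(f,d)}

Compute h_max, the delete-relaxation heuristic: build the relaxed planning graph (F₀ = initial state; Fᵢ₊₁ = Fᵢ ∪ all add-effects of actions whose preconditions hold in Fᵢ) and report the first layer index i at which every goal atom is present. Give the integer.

1

F0 = init (7 atoms)
F1 = F0 ∪ {on(a,a), on(a,c), on(a,d), on(a,f), on(c,a), on(c,c), on(c,d), on(c,f), on(d,a), on(d,c), on(d,f), on(f,a), on(f,d)}  (20 atoms)
goal ⊆ F1  ⇒  h_max = 1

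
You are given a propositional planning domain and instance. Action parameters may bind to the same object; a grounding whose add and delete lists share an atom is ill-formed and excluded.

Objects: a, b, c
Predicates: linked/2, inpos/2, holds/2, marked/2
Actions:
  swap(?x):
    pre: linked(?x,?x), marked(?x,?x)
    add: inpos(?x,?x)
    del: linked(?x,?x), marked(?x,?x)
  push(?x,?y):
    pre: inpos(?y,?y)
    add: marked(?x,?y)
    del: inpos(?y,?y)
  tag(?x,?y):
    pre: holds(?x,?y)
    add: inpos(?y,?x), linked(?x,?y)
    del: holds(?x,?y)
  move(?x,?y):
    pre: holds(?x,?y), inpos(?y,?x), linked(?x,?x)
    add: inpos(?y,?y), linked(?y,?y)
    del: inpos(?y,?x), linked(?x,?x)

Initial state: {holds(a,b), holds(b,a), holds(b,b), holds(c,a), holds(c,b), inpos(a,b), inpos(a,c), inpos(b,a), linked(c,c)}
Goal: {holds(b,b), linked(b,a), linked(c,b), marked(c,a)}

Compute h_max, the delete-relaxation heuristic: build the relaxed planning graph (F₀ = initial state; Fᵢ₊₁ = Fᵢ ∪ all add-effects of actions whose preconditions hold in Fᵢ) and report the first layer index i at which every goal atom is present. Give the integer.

F0 = init (9 atoms)
F1 = F0 ∪ {inpos(a,a), inpos(b,b), inpos(b,c), linked(a,a), linked(a,b), linked(b,a), linked(b,b), linked(c,a), linked(c,b)}  (18 atoms)
F2 = F1 ∪ {marked(a,a), marked(a,b), marked(b,a), marked(b,b), marked(c,a), marked(c,b)}  (24 atoms)
goal ⊆ F2  ⇒  h_max = 2

2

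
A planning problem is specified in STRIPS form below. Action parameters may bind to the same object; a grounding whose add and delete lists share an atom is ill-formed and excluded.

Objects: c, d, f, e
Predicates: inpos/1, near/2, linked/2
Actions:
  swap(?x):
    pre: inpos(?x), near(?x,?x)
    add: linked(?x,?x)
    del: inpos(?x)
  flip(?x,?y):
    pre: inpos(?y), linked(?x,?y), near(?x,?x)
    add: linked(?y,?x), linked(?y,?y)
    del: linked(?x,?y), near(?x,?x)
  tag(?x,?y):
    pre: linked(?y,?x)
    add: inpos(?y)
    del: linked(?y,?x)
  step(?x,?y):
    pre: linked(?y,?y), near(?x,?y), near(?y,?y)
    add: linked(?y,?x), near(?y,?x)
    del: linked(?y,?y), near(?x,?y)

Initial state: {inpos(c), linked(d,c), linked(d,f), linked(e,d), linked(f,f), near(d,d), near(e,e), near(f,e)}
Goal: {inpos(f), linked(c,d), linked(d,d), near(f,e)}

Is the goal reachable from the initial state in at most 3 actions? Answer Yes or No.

1. flip(d,c)  →  {inpos(c), linked(c,c), linked(c,d), linked(d,f), linked(e,d), linked(f,f), near(e,e), near(f,e)}
2. tag(f,d)  →  {inpos(c), inpos(d), linked(c,c), linked(c,d), linked(e,d), linked(f,f), near(e,e), near(f,e)}
3. flip(e,d)  →  {inpos(c), inpos(d), linked(c,c), linked(c,d), linked(d,d), linked(d,e), linked(f,f), near(f,e)}
4. tag(f,f)  →  {inpos(c), inpos(d), inpos(f), linked(c,c), linked(c,d), linked(d,d), linked(d,e), near(f,e)}
optimal plan length = 4; 4 > 3

No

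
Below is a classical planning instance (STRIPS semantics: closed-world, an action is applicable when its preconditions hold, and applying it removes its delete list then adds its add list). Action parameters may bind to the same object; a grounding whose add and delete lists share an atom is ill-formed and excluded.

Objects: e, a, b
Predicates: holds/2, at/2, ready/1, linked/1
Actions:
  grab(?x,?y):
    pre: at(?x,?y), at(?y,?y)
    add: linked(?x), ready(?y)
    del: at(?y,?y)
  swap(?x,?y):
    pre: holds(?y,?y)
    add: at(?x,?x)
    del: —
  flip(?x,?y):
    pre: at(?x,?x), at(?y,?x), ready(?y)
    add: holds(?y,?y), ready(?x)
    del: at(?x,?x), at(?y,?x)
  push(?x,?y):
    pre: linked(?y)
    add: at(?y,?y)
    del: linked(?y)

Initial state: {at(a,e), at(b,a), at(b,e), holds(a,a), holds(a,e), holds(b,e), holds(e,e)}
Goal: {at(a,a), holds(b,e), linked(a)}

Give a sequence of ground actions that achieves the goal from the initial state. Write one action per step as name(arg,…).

1. swap(e,e)  →  {at(a,e), at(b,a), at(b,e), at(e,e), holds(a,a), holds(a,e), holds(b,e), holds(e,e)}
2. grab(a,e)  →  {at(a,e), at(b,a), at(b,e), holds(a,a), holds(a,e), holds(b,e), holds(e,e), linked(a), ready(e)}
3. swap(a,e)  →  {at(a,a), at(a,e), at(b,a), at(b,e), holds(a,a), holds(a,e), holds(b,e), holds(e,e), linked(a), ready(e)}

swap(e,e); grab(a,e); swap(a,e)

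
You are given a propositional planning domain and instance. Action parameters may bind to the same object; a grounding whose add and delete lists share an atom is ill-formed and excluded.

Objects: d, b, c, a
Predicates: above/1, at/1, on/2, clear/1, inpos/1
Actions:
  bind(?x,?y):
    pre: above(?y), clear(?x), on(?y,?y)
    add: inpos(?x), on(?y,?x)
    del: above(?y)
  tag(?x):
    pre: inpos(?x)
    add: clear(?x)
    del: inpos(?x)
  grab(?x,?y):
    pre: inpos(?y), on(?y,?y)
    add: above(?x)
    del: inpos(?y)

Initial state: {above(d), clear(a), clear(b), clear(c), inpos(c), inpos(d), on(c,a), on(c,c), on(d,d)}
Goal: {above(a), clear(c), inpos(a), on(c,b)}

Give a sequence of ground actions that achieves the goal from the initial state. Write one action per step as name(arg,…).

bind(a,d); grab(c,d); bind(b,c); grab(a,c)

1. bind(a,d)  →  {clear(a), clear(b), clear(c), inpos(a), inpos(c), inpos(d), on(c,a), on(c,c), on(d,a), on(d,d)}
2. grab(c,d)  →  {above(c), clear(a), clear(b), clear(c), inpos(a), inpos(c), on(c,a), on(c,c), on(d,a), on(d,d)}
3. bind(b,c)  →  {clear(a), clear(b), clear(c), inpos(a), inpos(b), inpos(c), on(c,a), on(c,b), on(c,c), on(d,a), on(d,d)}
4. grab(a,c)  →  {above(a), clear(a), clear(b), clear(c), inpos(a), inpos(b), on(c,a), on(c,b), on(c,c), on(d,a), on(d,d)}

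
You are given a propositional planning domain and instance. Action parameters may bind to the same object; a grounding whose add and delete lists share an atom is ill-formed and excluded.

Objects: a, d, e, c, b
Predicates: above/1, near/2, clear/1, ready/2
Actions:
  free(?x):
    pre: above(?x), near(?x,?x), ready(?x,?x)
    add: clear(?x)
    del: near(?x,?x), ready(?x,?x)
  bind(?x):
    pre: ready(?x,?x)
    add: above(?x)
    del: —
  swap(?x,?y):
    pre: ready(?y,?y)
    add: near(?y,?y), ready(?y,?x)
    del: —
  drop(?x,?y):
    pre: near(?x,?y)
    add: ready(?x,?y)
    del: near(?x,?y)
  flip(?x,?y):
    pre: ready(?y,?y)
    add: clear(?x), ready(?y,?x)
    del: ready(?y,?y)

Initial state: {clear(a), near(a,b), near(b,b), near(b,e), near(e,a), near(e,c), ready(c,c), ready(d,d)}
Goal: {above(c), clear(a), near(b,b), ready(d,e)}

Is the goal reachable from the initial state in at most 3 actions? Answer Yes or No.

Yes

1. bind(c)  →  {above(c), clear(a), near(a,b), near(b,b), near(b,e), near(e,a), near(e,c), ready(c,c), ready(d,d)}
2. swap(e,d)  →  {above(c), clear(a), near(a,b), near(b,b), near(b,e), near(d,d), near(e,a), near(e,c), ready(c,c), ready(d,d), ready(d,e)}
optimal plan length = 2; 2 ≤ 3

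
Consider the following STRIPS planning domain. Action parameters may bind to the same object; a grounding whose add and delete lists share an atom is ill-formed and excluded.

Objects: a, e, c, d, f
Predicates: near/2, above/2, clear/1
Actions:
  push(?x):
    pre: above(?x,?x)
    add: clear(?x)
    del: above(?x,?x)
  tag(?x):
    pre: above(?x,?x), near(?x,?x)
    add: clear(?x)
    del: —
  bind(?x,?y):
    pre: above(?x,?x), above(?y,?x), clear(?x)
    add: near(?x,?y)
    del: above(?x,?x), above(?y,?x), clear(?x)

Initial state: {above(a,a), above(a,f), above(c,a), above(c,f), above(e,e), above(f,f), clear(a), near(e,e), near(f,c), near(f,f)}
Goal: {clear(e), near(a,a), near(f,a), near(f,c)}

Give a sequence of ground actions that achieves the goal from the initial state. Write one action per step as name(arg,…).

1. push(e)  →  {above(a,a), above(a,f), above(c,a), above(c,f), above(f,f), clear(a), clear(e), near(e,e), near(f,c), near(f,f)}
2. tag(f)  →  {above(a,a), above(a,f), above(c,a), above(c,f), above(f,f), clear(a), clear(e), clear(f), near(e,e), near(f,c), near(f,f)}
3. bind(a,a)  →  {above(a,f), above(c,a), above(c,f), above(f,f), clear(e), clear(f), near(a,a), near(e,e), near(f,c), near(f,f)}
4. bind(f,a)  →  {above(c,a), above(c,f), clear(e), near(a,a), near(e,e), near(f,a), near(f,c), near(f,f)}

push(e); tag(f); bind(a,a); bind(f,a)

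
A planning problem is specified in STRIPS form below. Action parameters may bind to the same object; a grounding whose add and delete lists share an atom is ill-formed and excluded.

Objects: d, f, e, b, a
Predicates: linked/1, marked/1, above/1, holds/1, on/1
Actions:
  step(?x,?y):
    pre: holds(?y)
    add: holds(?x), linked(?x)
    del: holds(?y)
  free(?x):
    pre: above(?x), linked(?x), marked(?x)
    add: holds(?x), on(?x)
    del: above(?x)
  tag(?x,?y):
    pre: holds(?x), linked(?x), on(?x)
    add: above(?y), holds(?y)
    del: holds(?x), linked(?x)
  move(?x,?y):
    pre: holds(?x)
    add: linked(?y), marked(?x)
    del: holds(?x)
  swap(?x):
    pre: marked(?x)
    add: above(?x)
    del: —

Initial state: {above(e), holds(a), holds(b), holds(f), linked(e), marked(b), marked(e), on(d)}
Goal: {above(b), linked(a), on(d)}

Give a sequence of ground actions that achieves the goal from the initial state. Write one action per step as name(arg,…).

step(a,f); swap(b)

1. step(a,f)  →  {above(e), holds(a), holds(b), linked(a), linked(e), marked(b), marked(e), on(d)}
2. swap(b)  →  {above(b), above(e), holds(a), holds(b), linked(a), linked(e), marked(b), marked(e), on(d)}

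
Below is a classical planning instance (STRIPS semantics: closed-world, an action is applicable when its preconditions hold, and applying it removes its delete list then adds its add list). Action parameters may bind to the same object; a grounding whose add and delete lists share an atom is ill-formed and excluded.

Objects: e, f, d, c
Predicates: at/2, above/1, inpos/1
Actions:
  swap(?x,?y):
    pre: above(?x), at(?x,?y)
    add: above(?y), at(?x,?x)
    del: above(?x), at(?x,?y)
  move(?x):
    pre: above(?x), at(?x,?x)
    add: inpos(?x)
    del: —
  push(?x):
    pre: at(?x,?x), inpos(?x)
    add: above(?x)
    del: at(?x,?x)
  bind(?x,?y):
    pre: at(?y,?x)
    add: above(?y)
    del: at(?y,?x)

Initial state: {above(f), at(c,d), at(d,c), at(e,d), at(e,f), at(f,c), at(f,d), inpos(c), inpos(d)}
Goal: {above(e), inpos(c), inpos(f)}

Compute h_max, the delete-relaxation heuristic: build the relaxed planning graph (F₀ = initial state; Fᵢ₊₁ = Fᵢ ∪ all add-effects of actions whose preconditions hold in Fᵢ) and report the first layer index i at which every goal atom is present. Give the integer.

F0 = init (9 atoms)
F1 = F0 ∪ {above(c), above(d), above(e), at(f,f)}  (13 atoms)
F2 = F1 ∪ {at(c,c), at(d,d), at(e,e), inpos(f)}  (17 atoms)
goal ⊆ F2  ⇒  h_max = 2

2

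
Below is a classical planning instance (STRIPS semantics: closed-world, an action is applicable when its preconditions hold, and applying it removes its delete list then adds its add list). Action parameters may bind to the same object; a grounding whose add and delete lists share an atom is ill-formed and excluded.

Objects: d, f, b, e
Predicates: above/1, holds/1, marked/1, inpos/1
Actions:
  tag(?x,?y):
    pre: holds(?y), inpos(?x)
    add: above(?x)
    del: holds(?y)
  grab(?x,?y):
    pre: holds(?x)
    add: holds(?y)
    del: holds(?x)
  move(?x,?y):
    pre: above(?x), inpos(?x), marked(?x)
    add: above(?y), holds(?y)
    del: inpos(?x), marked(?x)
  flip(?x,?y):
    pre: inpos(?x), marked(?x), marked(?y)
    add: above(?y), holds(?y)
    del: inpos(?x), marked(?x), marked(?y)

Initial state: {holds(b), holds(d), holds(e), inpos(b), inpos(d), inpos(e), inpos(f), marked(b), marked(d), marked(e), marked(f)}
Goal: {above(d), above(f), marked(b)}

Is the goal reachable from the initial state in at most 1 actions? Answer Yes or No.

1. tag(d,d)  →  {above(d), holds(b), holds(e), inpos(b), inpos(d), inpos(e), inpos(f), marked(b), marked(d), marked(e), marked(f)}
2. tag(f,b)  →  {above(d), above(f), holds(e), inpos(b), inpos(d), inpos(e), inpos(f), marked(b), marked(d), marked(e), marked(f)}
optimal plan length = 2; 2 > 1

No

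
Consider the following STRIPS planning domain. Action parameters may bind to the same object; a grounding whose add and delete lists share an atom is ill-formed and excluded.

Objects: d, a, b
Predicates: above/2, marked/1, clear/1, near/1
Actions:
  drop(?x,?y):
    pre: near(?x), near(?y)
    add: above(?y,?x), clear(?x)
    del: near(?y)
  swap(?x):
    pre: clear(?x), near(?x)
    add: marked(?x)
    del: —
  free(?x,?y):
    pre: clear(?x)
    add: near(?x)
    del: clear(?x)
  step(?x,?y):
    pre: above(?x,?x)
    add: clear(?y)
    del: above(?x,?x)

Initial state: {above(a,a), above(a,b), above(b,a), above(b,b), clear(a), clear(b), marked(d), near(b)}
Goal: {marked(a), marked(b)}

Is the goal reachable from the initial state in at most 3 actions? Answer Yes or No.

No

1. swap(b)  →  {above(a,a), above(a,b), above(b,a), above(b,b), clear(a), clear(b), marked(b), marked(d), near(b)}
2. free(a,d)  →  {above(a,a), above(a,b), above(b,a), above(b,b), clear(b), marked(b), marked(d), near(a), near(b)}
3. drop(a,b)  →  {above(a,a), above(a,b), above(b,a), above(b,b), clear(a), clear(b), marked(b), marked(d), near(a)}
4. swap(a)  →  {above(a,a), above(a,b), above(b,a), above(b,b), clear(a), clear(b), marked(a), marked(b), marked(d), near(a)}
optimal plan length = 4; 4 > 3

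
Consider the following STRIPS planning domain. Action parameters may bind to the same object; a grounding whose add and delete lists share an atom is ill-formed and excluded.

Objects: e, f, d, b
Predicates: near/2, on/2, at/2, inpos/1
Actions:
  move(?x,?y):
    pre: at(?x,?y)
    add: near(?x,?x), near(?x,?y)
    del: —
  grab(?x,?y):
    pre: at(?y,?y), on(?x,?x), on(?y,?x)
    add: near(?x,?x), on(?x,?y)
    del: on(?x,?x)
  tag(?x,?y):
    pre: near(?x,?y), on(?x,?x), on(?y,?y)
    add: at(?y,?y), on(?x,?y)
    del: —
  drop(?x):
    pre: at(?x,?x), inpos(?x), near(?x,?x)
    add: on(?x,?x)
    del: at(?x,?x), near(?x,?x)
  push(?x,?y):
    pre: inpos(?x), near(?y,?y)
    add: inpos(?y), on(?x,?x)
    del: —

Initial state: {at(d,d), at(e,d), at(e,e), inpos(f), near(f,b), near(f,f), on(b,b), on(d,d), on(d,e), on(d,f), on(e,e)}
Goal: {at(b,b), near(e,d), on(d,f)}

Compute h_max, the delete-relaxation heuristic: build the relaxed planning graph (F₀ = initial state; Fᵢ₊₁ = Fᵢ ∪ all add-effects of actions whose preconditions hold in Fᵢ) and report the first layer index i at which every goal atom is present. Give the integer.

2

F0 = init (11 atoms)
F1 = F0 ∪ {near(d,d), near(e,d), near(e,e), on(e,d), on(f,f)}  (16 atoms)
F2 = F1 ∪ {at(b,b), at(f,f), inpos(d), inpos(e), on(f,b), on(f,d)}  (22 atoms)
goal ⊆ F2  ⇒  h_max = 2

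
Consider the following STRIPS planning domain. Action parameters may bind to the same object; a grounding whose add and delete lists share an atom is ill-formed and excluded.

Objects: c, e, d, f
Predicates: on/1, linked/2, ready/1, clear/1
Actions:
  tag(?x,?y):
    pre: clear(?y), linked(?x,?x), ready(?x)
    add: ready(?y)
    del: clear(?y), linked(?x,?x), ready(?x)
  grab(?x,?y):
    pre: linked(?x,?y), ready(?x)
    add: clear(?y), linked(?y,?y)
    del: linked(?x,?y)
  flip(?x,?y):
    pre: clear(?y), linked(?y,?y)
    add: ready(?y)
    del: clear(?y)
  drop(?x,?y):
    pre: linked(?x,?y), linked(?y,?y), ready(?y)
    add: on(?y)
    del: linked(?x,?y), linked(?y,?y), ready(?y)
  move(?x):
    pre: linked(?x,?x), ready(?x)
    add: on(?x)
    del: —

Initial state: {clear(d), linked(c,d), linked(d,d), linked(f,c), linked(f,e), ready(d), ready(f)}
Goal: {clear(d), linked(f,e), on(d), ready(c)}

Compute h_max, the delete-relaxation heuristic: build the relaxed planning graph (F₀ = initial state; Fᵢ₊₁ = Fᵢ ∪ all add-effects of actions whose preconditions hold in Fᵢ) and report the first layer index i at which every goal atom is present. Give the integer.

2

F0 = init (7 atoms)
F1 = F0 ∪ {clear(c), clear(e), linked(c,c), linked(e,e), on(d)}  (12 atoms)
F2 = F1 ∪ {ready(c), ready(e)}  (14 atoms)
goal ⊆ F2  ⇒  h_max = 2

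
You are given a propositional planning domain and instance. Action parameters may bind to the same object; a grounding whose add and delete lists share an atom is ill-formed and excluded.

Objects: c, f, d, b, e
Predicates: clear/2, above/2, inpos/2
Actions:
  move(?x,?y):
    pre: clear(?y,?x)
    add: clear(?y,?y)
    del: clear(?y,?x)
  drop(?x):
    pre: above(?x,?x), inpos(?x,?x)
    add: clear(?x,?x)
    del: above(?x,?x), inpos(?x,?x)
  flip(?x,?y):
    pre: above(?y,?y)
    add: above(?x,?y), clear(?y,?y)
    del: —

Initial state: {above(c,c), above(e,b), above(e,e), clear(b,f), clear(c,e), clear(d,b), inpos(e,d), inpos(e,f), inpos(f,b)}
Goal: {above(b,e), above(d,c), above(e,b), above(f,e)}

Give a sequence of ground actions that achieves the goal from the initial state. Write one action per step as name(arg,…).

flip(f,e); flip(d,c); flip(b,e)

1. flip(f,e)  →  {above(c,c), above(e,b), above(e,e), above(f,e), clear(b,f), clear(c,e), clear(d,b), clear(e,e), inpos(e,d), inpos(e,f), inpos(f,b)}
2. flip(d,c)  →  {above(c,c), above(d,c), above(e,b), above(e,e), above(f,e), clear(b,f), clear(c,c), clear(c,e), clear(d,b), clear(e,e), inpos(e,d), inpos(e,f), inpos(f,b)}
3. flip(b,e)  →  {above(b,e), above(c,c), above(d,c), above(e,b), above(e,e), above(f,e), clear(b,f), clear(c,c), clear(c,e), clear(d,b), clear(e,e), inpos(e,d), inpos(e,f), inpos(f,b)}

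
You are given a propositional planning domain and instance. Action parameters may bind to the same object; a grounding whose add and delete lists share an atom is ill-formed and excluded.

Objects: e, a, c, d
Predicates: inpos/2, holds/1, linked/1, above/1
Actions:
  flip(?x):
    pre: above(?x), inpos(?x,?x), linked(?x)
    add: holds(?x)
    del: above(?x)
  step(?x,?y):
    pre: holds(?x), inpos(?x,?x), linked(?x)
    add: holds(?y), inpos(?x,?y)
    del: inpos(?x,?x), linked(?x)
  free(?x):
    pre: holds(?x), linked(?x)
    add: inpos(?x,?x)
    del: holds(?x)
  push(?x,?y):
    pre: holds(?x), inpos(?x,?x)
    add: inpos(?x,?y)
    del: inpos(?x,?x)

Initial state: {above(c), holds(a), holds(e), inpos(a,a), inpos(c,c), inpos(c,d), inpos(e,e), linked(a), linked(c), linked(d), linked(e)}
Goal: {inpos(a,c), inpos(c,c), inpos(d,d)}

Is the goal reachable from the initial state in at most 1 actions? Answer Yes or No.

No

1. step(e,d)  →  {above(c), holds(a), holds(d), holds(e), inpos(a,a), inpos(c,c), inpos(c,d), inpos(e,d), linked(a), linked(c), linked(d)}
2. step(a,c)  →  {above(c), holds(a), holds(c), holds(d), holds(e), inpos(a,c), inpos(c,c), inpos(c,d), inpos(e,d), linked(c), linked(d)}
3. free(d)  →  {above(c), holds(a), holds(c), holds(e), inpos(a,c), inpos(c,c), inpos(c,d), inpos(d,d), inpos(e,d), linked(c), linked(d)}
optimal plan length = 3; 3 > 1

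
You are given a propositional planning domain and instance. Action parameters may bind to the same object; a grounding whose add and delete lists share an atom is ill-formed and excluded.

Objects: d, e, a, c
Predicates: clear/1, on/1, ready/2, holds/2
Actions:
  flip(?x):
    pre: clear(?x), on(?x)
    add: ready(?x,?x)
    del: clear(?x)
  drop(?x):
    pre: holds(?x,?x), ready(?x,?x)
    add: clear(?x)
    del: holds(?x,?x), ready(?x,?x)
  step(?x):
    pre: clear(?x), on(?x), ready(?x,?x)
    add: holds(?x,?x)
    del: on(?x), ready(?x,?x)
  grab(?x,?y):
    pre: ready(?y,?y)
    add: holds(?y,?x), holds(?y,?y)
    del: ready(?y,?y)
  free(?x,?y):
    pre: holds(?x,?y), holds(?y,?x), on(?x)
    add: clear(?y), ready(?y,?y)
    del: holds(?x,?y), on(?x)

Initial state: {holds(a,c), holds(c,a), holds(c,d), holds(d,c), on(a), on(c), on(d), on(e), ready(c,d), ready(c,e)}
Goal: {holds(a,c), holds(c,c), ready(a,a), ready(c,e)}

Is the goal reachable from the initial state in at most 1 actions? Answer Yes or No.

No

1. free(d,c)  →  {clear(c), holds(a,c), holds(c,a), holds(c,d), on(a), on(c), on(e), ready(c,c), ready(c,d), ready(c,e)}
2. grab(d,c)  →  {clear(c), holds(a,c), holds(c,a), holds(c,c), holds(c,d), on(a), on(c), on(e), ready(c,d), ready(c,e)}
3. free(c,a)  →  {clear(a), clear(c), holds(a,c), holds(c,c), holds(c,d), on(a), on(e), ready(a,a), ready(c,d), ready(c,e)}
optimal plan length = 3; 3 > 1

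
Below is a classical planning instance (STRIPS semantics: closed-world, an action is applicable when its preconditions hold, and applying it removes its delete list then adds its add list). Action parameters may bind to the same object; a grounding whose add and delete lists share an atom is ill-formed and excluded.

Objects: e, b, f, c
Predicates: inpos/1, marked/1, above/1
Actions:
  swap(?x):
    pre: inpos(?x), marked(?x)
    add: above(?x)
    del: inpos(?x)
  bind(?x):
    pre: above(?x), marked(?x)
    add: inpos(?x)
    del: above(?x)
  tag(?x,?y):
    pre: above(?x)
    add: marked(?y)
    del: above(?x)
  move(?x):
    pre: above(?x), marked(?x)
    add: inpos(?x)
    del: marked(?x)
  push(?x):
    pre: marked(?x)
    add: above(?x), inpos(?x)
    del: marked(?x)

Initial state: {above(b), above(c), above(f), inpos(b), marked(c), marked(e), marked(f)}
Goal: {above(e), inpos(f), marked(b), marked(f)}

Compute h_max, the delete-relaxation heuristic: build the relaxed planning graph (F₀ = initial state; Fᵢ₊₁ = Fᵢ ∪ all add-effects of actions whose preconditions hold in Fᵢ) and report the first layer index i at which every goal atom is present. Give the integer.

F0 = init (7 atoms)
F1 = F0 ∪ {above(e), inpos(c), inpos(e), inpos(f), marked(b)}  (12 atoms)
goal ⊆ F1  ⇒  h_max = 1

1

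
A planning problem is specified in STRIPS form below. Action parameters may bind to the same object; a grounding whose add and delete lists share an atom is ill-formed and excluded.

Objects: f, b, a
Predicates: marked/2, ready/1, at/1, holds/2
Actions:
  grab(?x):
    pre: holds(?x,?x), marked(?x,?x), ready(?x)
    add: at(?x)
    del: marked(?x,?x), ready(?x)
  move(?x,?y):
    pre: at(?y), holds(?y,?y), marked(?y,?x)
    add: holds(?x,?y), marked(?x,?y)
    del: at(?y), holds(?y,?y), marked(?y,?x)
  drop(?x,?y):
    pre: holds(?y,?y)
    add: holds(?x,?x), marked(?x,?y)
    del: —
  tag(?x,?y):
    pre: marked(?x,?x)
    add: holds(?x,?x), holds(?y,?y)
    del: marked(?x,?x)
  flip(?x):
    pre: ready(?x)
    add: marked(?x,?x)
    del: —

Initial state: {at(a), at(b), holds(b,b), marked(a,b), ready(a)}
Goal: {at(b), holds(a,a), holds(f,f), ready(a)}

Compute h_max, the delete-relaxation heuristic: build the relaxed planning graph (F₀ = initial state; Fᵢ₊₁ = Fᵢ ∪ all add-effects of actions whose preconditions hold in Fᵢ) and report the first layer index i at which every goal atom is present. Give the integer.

1

F0 = init (5 atoms)
F1 = F0 ∪ {holds(a,a), holds(f,f), marked(a,a), marked(b,b), marked(f,b)}  (10 atoms)
goal ⊆ F1  ⇒  h_max = 1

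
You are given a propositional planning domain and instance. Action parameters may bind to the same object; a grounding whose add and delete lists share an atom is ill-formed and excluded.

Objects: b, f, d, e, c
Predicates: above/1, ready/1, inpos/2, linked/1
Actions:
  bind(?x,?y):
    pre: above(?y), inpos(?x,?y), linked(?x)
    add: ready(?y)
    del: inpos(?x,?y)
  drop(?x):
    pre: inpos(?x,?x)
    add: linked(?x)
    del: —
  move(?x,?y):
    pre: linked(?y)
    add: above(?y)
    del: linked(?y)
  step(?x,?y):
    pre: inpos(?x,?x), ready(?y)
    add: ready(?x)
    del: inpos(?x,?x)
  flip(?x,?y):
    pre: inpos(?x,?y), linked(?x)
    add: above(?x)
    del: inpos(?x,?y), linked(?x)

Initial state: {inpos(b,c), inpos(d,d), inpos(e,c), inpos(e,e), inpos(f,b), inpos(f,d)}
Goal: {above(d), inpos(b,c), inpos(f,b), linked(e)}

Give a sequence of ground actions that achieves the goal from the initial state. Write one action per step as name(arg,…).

drop(d); drop(e); move(b,d)

1. drop(d)  →  {inpos(b,c), inpos(d,d), inpos(e,c), inpos(e,e), inpos(f,b), inpos(f,d), linked(d)}
2. drop(e)  →  {inpos(b,c), inpos(d,d), inpos(e,c), inpos(e,e), inpos(f,b), inpos(f,d), linked(d), linked(e)}
3. move(b,d)  →  {above(d), inpos(b,c), inpos(d,d), inpos(e,c), inpos(e,e), inpos(f,b), inpos(f,d), linked(e)}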